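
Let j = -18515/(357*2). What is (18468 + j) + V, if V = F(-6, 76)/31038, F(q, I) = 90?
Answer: 9730885273/527646 ≈ 18442.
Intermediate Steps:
V = 15/5173 (V = 90/31038 = 90*(1/31038) = 15/5173 ≈ 0.0028997)
j = -2645/102 (j = -18515/714 = -18515*1/714 = -2645/102 ≈ -25.931)
(18468 + j) + V = (18468 - 2645/102) + 15/5173 = 1881091/102 + 15/5173 = 9730885273/527646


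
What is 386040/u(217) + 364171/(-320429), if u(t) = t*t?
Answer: 106549962941/15088681181 ≈ 7.0616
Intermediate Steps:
u(t) = t**2
386040/u(217) + 364171/(-320429) = 386040/(217**2) + 364171/(-320429) = 386040/47089 + 364171*(-1/320429) = 386040*(1/47089) - 364171/320429 = 386040/47089 - 364171/320429 = 106549962941/15088681181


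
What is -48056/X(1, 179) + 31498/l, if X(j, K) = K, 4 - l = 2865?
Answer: -143126358/512119 ≈ -279.48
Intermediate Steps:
l = -2861 (l = 4 - 1*2865 = 4 - 2865 = -2861)
-48056/X(1, 179) + 31498/l = -48056/179 + 31498/(-2861) = -48056*1/179 + 31498*(-1/2861) = -48056/179 - 31498/2861 = -143126358/512119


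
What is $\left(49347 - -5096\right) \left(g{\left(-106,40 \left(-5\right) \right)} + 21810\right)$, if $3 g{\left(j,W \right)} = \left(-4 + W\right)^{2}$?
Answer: $1942635126$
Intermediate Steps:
$g{\left(j,W \right)} = \frac{\left(-4 + W\right)^{2}}{3}$
$\left(49347 - -5096\right) \left(g{\left(-106,40 \left(-5\right) \right)} + 21810\right) = \left(49347 - -5096\right) \left(\frac{\left(-4 + 40 \left(-5\right)\right)^{2}}{3} + 21810\right) = \left(49347 + 5096\right) \left(\frac{\left(-4 - 200\right)^{2}}{3} + 21810\right) = 54443 \left(\frac{\left(-204\right)^{2}}{3} + 21810\right) = 54443 \left(\frac{1}{3} \cdot 41616 + 21810\right) = 54443 \left(13872 + 21810\right) = 54443 \cdot 35682 = 1942635126$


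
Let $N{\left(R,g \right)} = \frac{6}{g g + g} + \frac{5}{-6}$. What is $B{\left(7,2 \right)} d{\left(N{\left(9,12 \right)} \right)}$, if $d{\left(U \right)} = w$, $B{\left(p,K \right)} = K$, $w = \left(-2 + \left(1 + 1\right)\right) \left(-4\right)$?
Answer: $0$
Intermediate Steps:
$w = 0$ ($w = \left(-2 + 2\right) \left(-4\right) = 0 \left(-4\right) = 0$)
$N{\left(R,g \right)} = - \frac{5}{6} + \frac{6}{g + g^{2}}$ ($N{\left(R,g \right)} = \frac{6}{g^{2} + g} + 5 \left(- \frac{1}{6}\right) = \frac{6}{g + g^{2}} - \frac{5}{6} = - \frac{5}{6} + \frac{6}{g + g^{2}}$)
$d{\left(U \right)} = 0$
$B{\left(7,2 \right)} d{\left(N{\left(9,12 \right)} \right)} = 2 \cdot 0 = 0$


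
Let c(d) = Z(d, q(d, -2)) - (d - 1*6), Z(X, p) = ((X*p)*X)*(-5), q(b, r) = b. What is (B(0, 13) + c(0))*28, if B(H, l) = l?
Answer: 532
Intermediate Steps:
Z(X, p) = -5*p*X² (Z(X, p) = (p*X²)*(-5) = -5*p*X²)
c(d) = 6 - d - 5*d³ (c(d) = -5*d*d² - (d - 1*6) = -5*d³ - (d - 6) = -5*d³ - (-6 + d) = -5*d³ + (6 - d) = 6 - d - 5*d³)
(B(0, 13) + c(0))*28 = (13 + (6 - 1*0 - 5*0³))*28 = (13 + (6 + 0 - 5*0))*28 = (13 + (6 + 0 + 0))*28 = (13 + 6)*28 = 19*28 = 532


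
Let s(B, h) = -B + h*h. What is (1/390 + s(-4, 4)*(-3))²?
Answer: 547513201/152100 ≈ 3599.7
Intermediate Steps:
s(B, h) = h² - B (s(B, h) = -B + h² = h² - B)
(1/390 + s(-4, 4)*(-3))² = (1/390 + (4² - 1*(-4))*(-3))² = (1/390 + (16 + 4)*(-3))² = (1/390 + 20*(-3))² = (1/390 - 60)² = (-23399/390)² = 547513201/152100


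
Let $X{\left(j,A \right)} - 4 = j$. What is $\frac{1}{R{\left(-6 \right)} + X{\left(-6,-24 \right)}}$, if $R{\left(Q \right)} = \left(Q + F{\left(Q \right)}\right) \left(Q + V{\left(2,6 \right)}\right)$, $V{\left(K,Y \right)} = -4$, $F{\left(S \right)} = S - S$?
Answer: $\frac{1}{58} \approx 0.017241$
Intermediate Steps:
$F{\left(S \right)} = 0$
$X{\left(j,A \right)} = 4 + j$
$R{\left(Q \right)} = Q \left(-4 + Q\right)$ ($R{\left(Q \right)} = \left(Q + 0\right) \left(Q - 4\right) = Q \left(-4 + Q\right)$)
$\frac{1}{R{\left(-6 \right)} + X{\left(-6,-24 \right)}} = \frac{1}{- 6 \left(-4 - 6\right) + \left(4 - 6\right)} = \frac{1}{\left(-6\right) \left(-10\right) - 2} = \frac{1}{60 - 2} = \frac{1}{58}$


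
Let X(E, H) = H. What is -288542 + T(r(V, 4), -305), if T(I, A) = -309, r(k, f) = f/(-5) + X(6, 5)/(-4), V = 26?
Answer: -288851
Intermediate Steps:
r(k, f) = -5/4 - f/5 (r(k, f) = f/(-5) + 5/(-4) = f*(-1/5) + 5*(-1/4) = -f/5 - 5/4 = -5/4 - f/5)
-288542 + T(r(V, 4), -305) = -288542 - 309 = -288851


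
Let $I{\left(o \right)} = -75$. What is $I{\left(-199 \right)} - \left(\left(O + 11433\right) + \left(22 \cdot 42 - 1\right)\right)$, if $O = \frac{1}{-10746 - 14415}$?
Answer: $- \frac{312776390}{25161} \approx -12431.0$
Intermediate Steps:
$O = - \frac{1}{25161}$ ($O = \frac{1}{-25161} = - \frac{1}{25161} \approx -3.9744 \cdot 10^{-5}$)
$I{\left(-199 \right)} - \left(\left(O + 11433\right) + \left(22 \cdot 42 - 1\right)\right) = -75 - \left(\left(- \frac{1}{25161} + 11433\right) + \left(22 \cdot 42 - 1\right)\right) = -75 - \left(\frac{287665712}{25161} + \left(924 - 1\right)\right) = -75 - \left(\frac{287665712}{25161} + 923\right) = -75 - \frac{310889315}{25161} = - \frac{312776390}{25161}$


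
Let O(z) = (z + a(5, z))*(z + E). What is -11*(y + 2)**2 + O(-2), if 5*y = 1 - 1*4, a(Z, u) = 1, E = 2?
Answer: -539/25 ≈ -21.560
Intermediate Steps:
y = -3/5 (y = (1 - 1*4)/5 = (1 - 4)/5 = (1/5)*(-3) = -3/5 ≈ -0.60000)
O(z) = (1 + z)*(2 + z) (O(z) = (z + 1)*(z + 2) = (1 + z)*(2 + z))
-11*(y + 2)**2 + O(-2) = -11*(-3/5 + 2)**2 + (2 + (-2)**2 + 3*(-2)) = -11*(7/5)**2 + (2 + 4 - 6) = -11*49/25 + 0 = -539/25 + 0 = -539/25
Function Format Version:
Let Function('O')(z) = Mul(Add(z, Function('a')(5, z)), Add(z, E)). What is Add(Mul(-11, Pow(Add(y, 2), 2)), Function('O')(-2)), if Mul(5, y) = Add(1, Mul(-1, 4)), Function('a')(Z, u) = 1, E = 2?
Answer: Rational(-539, 25) ≈ -21.560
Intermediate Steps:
y = Rational(-3, 5) (y = Mul(Rational(1, 5), Add(1, Mul(-1, 4))) = Mul(Rational(1, 5), Add(1, -4)) = Mul(Rational(1, 5), -3) = Rational(-3, 5) ≈ -0.60000)
Function('O')(z) = Mul(Add(1, z), Add(2, z)) (Function('O')(z) = Mul(Add(z, 1), Add(z, 2)) = Mul(Add(1, z), Add(2, z)))
Add(Mul(-11, Pow(Add(y, 2), 2)), Function('O')(-2)) = Add(Mul(-11, Pow(Add(Rational(-3, 5), 2), 2)), Add(2, Pow(-2, 2), Mul(3, -2))) = Add(Mul(-11, Pow(Rational(7, 5), 2)), Add(2, 4, -6)) = Add(Mul(-11, Rational(49, 25)), 0) = Add(Rational(-539, 25), 0) = Rational(-539, 25)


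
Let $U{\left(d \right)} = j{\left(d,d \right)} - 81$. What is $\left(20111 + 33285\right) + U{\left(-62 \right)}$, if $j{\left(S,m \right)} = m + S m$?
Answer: $57097$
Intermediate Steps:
$U{\left(d \right)} = -81 + d \left(1 + d\right)$ ($U{\left(d \right)} = d \left(1 + d\right) - 81 = -81 + d \left(1 + d\right)$)
$\left(20111 + 33285\right) + U{\left(-62 \right)} = \left(20111 + 33285\right) - \left(81 + 62 \left(1 - 62\right)\right) = 53396 - -3701 = 53396 + \left(-81 + 3782\right) = 53396 + 3701 = 57097$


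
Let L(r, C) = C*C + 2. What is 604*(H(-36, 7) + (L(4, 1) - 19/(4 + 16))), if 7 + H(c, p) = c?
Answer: -123669/5 ≈ -24734.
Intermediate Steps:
L(r, C) = 2 + C² (L(r, C) = C² + 2 = 2 + C²)
H(c, p) = -7 + c
604*(H(-36, 7) + (L(4, 1) - 19/(4 + 16))) = 604*((-7 - 36) + ((2 + 1²) - 19/(4 + 16))) = 604*(-43 + ((2 + 1) - 19/20)) = 604*(-43 + (3 + (1/20)*(-19))) = 604*(-43 + (3 - 19/20)) = 604*(-43 + 41/20) = 604*(-819/20) = -123669/5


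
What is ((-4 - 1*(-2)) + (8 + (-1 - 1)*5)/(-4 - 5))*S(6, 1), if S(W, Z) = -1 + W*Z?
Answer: -80/9 ≈ -8.8889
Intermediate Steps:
((-4 - 1*(-2)) + (8 + (-1 - 1)*5)/(-4 - 5))*S(6, 1) = ((-4 - 1*(-2)) + (8 + (-1 - 1)*5)/(-4 - 5))*(-1 + 6*1) = ((-4 + 2) + (8 - 2*5)/(-9))*(-1 + 6) = (-2 + (8 - 10)*(-⅑))*5 = (-2 - 2*(-⅑))*5 = (-2 + 2/9)*5 = -16/9*5 = -80/9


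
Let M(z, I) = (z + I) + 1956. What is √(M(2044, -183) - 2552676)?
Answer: I*√2548859 ≈ 1596.5*I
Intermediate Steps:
M(z, I) = 1956 + I + z (M(z, I) = (I + z) + 1956 = 1956 + I + z)
√(M(2044, -183) - 2552676) = √((1956 - 183 + 2044) - 2552676) = √(3817 - 2552676) = √(-2548859) = I*√2548859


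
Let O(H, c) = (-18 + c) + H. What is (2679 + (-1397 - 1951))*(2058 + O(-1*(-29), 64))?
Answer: -1426977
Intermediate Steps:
O(H, c) = -18 + H + c
(2679 + (-1397 - 1951))*(2058 + O(-1*(-29), 64)) = (2679 + (-1397 - 1951))*(2058 + (-18 - 1*(-29) + 64)) = (2679 - 3348)*(2058 + (-18 + 29 + 64)) = -669*(2058 + 75) = -669*2133 = -1426977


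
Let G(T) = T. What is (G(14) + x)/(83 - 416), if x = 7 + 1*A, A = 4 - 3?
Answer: -22/333 ≈ -0.066066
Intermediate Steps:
A = 1
x = 8 (x = 7 + 1*1 = 7 + 1 = 8)
(G(14) + x)/(83 - 416) = (14 + 8)/(83 - 416) = 22/(-333) = -1/333*22 = -22/333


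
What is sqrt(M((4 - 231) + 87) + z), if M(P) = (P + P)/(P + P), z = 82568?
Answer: sqrt(82569) ≈ 287.35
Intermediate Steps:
M(P) = 1 (M(P) = (2*P)/((2*P)) = (2*P)*(1/(2*P)) = 1)
sqrt(M((4 - 231) + 87) + z) = sqrt(1 + 82568) = sqrt(82569)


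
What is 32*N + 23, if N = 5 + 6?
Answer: 375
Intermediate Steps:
N = 11
32*N + 23 = 32*11 + 23 = 352 + 23 = 375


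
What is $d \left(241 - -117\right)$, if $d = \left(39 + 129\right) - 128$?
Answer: $14320$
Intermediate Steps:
$d = 40$ ($d = 168 - 128 = 40$)
$d \left(241 - -117\right) = 40 \left(241 - -117\right) = 40 \left(241 + 117\right) = 40 \cdot 358 = 14320$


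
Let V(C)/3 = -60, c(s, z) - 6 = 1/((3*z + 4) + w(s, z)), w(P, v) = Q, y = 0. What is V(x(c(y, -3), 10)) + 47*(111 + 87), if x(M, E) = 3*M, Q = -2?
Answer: 9126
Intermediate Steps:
w(P, v) = -2
c(s, z) = 6 + 1/(2 + 3*z) (c(s, z) = 6 + 1/((3*z + 4) - 2) = 6 + 1/((4 + 3*z) - 2) = 6 + 1/(2 + 3*z))
V(C) = -180 (V(C) = 3*(-60) = -180)
V(x(c(y, -3), 10)) + 47*(111 + 87) = -180 + 47*(111 + 87) = -180 + 47*198 = -180 + 9306 = 9126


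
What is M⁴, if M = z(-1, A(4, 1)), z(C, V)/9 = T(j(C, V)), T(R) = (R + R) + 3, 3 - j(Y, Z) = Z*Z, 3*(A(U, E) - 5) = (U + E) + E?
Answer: 411651843201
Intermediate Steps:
A(U, E) = 5 + U/3 + 2*E/3 (A(U, E) = 5 + ((U + E) + E)/3 = 5 + ((E + U) + E)/3 = 5 + (U + 2*E)/3 = 5 + (U/3 + 2*E/3) = 5 + U/3 + 2*E/3)
j(Y, Z) = 3 - Z² (j(Y, Z) = 3 - Z*Z = 3 - Z²)
T(R) = 3 + 2*R (T(R) = 2*R + 3 = 3 + 2*R)
z(C, V) = 81 - 18*V² (z(C, V) = 9*(3 + 2*(3 - V²)) = 9*(3 + (6 - 2*V²)) = 9*(9 - 2*V²) = 81 - 18*V²)
M = -801 (M = 81 - 18*(5 + (⅓)*4 + (⅔)*1)² = 81 - 18*(5 + 4/3 + ⅔)² = 81 - 18*7² = 81 - 18*49 = 81 - 882 = -801)
M⁴ = (-801)⁴ = 411651843201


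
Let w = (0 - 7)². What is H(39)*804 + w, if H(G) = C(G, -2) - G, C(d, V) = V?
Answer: -32915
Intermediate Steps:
H(G) = -2 - G
w = 49 (w = (-7)² = 49)
H(39)*804 + w = (-2 - 1*39)*804 + 49 = (-2 - 39)*804 + 49 = -41*804 + 49 = -32964 + 49 = -32915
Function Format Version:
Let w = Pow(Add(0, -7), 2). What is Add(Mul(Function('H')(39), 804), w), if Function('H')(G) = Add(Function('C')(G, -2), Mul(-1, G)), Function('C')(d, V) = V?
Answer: -32915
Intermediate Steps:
Function('H')(G) = Add(-2, Mul(-1, G))
w = 49 (w = Pow(-7, 2) = 49)
Add(Mul(Function('H')(39), 804), w) = Add(Mul(Add(-2, Mul(-1, 39)), 804), 49) = Add(Mul(Add(-2, -39), 804), 49) = Add(Mul(-41, 804), 49) = Add(-32964, 49) = -32915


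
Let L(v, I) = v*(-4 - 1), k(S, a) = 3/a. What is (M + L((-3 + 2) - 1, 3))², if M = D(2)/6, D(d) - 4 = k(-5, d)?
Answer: 17161/144 ≈ 119.17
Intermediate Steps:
D(d) = 4 + 3/d
M = 11/12 (M = (4 + 3/2)/6 = (4 + 3*(½))*(⅙) = (4 + 3/2)*(⅙) = (11/2)*(⅙) = 11/12 ≈ 0.91667)
L(v, I) = -5*v (L(v, I) = v*(-5) = -5*v)
(M + L((-3 + 2) - 1, 3))² = (11/12 - 5*((-3 + 2) - 1))² = (11/12 - 5*(-1 - 1))² = (11/12 - 5*(-2))² = (11/12 + 10)² = (131/12)² = 17161/144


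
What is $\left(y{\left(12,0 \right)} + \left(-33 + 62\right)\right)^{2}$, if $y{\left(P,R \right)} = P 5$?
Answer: $7921$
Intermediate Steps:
$y{\left(P,R \right)} = 5 P$
$\left(y{\left(12,0 \right)} + \left(-33 + 62\right)\right)^{2} = \left(5 \cdot 12 + \left(-33 + 62\right)\right)^{2} = \left(60 + 29\right)^{2} = 89^{2} = 7921$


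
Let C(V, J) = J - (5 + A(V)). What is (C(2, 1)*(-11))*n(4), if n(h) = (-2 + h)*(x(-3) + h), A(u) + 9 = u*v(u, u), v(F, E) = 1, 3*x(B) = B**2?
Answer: -462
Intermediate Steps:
x(B) = B**2/3
A(u) = -9 + u (A(u) = -9 + u*1 = -9 + u)
C(V, J) = 4 + J - V (C(V, J) = J - (5 + (-9 + V)) = J - (-4 + V) = J + (4 - V) = 4 + J - V)
n(h) = (-2 + h)*(3 + h) (n(h) = (-2 + h)*((1/3)*(-3)**2 + h) = (-2 + h)*((1/3)*9 + h) = (-2 + h)*(3 + h))
(C(2, 1)*(-11))*n(4) = ((4 + 1 - 1*2)*(-11))*(-6 + 4 + 4**2) = ((4 + 1 - 2)*(-11))*(-6 + 4 + 16) = (3*(-11))*14 = -33*14 = -462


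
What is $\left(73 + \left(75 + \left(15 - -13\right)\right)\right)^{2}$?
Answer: $30976$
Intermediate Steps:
$\left(73 + \left(75 + \left(15 - -13\right)\right)\right)^{2} = \left(73 + \left(75 + \left(15 + 13\right)\right)\right)^{2} = \left(73 + \left(75 + 28\right)\right)^{2} = \left(73 + 103\right)^{2} = 176^{2} = 30976$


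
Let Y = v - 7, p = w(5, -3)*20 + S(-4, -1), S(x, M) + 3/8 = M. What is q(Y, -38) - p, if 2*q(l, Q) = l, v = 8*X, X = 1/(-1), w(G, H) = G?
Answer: -849/8 ≈ -106.13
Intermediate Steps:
S(x, M) = -3/8 + M
X = -1
p = 789/8 (p = 5*20 + (-3/8 - 1) = 100 - 11/8 = 789/8 ≈ 98.625)
v = -8 (v = 8*(-1) = -8)
Y = -15 (Y = -8 - 7 = -15)
q(l, Q) = l/2
q(Y, -38) - p = (½)*(-15) - 1*789/8 = -15/2 - 789/8 = -849/8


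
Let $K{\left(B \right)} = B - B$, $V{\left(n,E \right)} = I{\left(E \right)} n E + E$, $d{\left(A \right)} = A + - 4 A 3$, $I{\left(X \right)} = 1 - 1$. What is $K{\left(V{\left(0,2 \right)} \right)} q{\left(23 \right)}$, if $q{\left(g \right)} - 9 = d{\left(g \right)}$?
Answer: $0$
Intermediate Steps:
$I{\left(X \right)} = 0$ ($I{\left(X \right)} = 1 - 1 = 0$)
$d{\left(A \right)} = - 11 A$ ($d{\left(A \right)} = A - 12 A = - 11 A$)
$q{\left(g \right)} = 9 - 11 g$
$V{\left(n,E \right)} = E$ ($V{\left(n,E \right)} = 0 n E + E = 0 E + E = 0 + E = E$)
$K{\left(B \right)} = 0$
$K{\left(V{\left(0,2 \right)} \right)} q{\left(23 \right)} = 0 \left(9 - 253\right) = 0 \left(-244\right) = 0$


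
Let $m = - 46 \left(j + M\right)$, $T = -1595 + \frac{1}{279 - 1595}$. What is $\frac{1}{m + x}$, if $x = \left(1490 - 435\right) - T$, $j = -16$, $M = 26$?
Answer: $\frac{1316}{2882041} \approx 0.00045662$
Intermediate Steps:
$T = - \frac{2099021}{1316}$ ($T = -1595 + \frac{1}{-1316} = -1595 - \frac{1}{1316} = - \frac{2099021}{1316} \approx -1595.0$)
$m = -460$ ($m = - 46 \left(-16 + 26\right) = \left(-46\right) 10 = -460$)
$x = \frac{3487401}{1316}$ ($x = \left(1490 - 435\right) - - \frac{2099021}{1316} = \left(1490 - 435\right) + \frac{2099021}{1316} = 1055 + \frac{2099021}{1316} = \frac{3487401}{1316} \approx 2650.0$)
$\frac{1}{m + x} = \frac{1}{-460 + \frac{3487401}{1316}} = \frac{1}{\frac{2882041}{1316}} = \frac{1316}{2882041}$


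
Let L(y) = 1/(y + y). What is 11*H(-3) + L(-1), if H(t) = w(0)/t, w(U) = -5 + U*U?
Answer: 107/6 ≈ 17.833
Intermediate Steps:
w(U) = -5 + U**2
L(y) = 1/(2*y)
H(t) = -5/t (H(t) = (-5 + 0**2)/t = (-5 + 0)/t = -5/t)
11*H(-3) + L(-1) = 11*(-5/(-3)) + (1/2)/(-1) = 11*(-5*(-1/3)) + (1/2)*(-1) = 11*(5/3) - 1/2 = 55/3 - 1/2 = 107/6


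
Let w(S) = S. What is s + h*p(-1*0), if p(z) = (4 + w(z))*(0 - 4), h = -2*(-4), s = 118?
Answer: -10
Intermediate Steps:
h = 8
p(z) = -16 - 4*z (p(z) = (4 + z)*(0 - 4) = (4 + z)*(-4) = -16 - 4*z)
s + h*p(-1*0) = 118 + 8*(-16 - (-4)*0) = 118 + 8*(-16 - 4*0) = 118 + 8*(-16 + 0) = 118 + 8*(-16) = 118 - 128 = -10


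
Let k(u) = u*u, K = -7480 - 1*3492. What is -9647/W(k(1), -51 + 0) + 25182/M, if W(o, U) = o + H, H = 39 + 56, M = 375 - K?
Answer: -107047037/1089312 ≈ -98.270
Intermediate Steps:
K = -10972 (K = -7480 - 3492 = -10972)
M = 11347 (M = 375 - 1*(-10972) = 375 + 10972 = 11347)
H = 95
k(u) = u²
W(o, U) = 95 + o (W(o, U) = o + 95 = 95 + o)
-9647/W(k(1), -51 + 0) + 25182/M = -9647/(95 + 1²) + 25182/11347 = -9647/(95 + 1) + 25182*(1/11347) = -9647/96 + 25182/11347 = -107047037/1089312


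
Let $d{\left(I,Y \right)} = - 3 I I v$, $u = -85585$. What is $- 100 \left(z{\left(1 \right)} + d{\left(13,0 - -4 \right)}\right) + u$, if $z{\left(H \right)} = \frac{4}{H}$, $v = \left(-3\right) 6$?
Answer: $-998585$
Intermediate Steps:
$v = -18$
$d{\left(I,Y \right)} = 54 I^{2}$ ($d{\left(I,Y \right)} = - 3 I I \left(-18\right) = - 3 I^{2} \left(-18\right) = 54 I^{2}$)
$- 100 \left(z{\left(1 \right)} + d{\left(13,0 - -4 \right)}\right) + u = - 100 \left(\frac{4}{1} + 54 \cdot 13^{2}\right) - 85585 = - 100 \left(4 \cdot 1 + 54 \cdot 169\right) - 85585 = - 100 \left(4 + 9126\right) - 85585 = \left(-100\right) 9130 - 85585 = -913000 - 85585 = -998585$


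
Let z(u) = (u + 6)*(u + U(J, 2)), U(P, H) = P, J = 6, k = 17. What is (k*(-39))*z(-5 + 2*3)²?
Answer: -1591863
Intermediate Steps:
z(u) = (6 + u)² (z(u) = (u + 6)*(u + 6) = (6 + u)*(6 + u) = (6 + u)²)
(k*(-39))*z(-5 + 2*3)² = (17*(-39))*(36 + (-5 + 2*3)² + 12*(-5 + 2*3))² = -663*(36 + (-5 + 6)² + 12*(-5 + 6))² = -663*(36 + 1² + 12*1)² = -663*(36 + 1 + 12)² = -663*49² = -663*2401 = -1591863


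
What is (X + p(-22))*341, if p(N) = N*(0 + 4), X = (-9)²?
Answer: -2387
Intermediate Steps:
X = 81
p(N) = 4*N (p(N) = N*4 = 4*N)
(X + p(-22))*341 = (81 + 4*(-22))*341 = (81 - 88)*341 = -7*341 = -2387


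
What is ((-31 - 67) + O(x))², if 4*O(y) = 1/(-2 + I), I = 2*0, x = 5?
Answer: 616225/64 ≈ 9628.5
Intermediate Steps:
I = 0
O(y) = -⅛ (O(y) = 1/(4*(-2 + 0)) = (¼)/(-2) = (¼)*(-½) = -⅛)
((-31 - 67) + O(x))² = ((-31 - 67) - ⅛)² = (-98 - ⅛)² = (-785/8)² = 616225/64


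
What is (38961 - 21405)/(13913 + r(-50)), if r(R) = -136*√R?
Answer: 4285204/3412217 + 209440*I*√2/3412217 ≈ 1.2558 + 0.086804*I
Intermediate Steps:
(38961 - 21405)/(13913 + r(-50)) = (38961 - 21405)/(13913 - 680*I*√2) = 17556/(13913 - 680*I*√2)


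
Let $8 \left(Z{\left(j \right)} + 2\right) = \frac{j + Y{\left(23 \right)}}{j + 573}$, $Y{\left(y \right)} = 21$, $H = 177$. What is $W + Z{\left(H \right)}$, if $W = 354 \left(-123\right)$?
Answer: $- \frac{43543967}{1000} \approx -43544.0$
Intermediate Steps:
$W = -43542$
$Z{\left(j \right)} = -2 + \frac{21 + j}{8 \left(573 + j\right)}$ ($Z{\left(j \right)} = -2 + \frac{\left(j + 21\right) \frac{1}{j + 573}}{8} = -2 + \frac{\left(21 + j\right) \frac{1}{573 + j}}{8} = -2 + \frac{\frac{1}{573 + j} \left(21 + j\right)}{8} = -2 + \frac{21 + j}{8 \left(573 + j\right)}$)
$W + Z{\left(H \right)} = -43542 + \frac{3 \left(-3049 - 885\right)}{8 \left(573 + 177\right)} = -43542 + \frac{3 \left(-3049 - 885\right)}{8 \cdot 750} = -43542 + \frac{3}{8} \cdot \frac{1}{750} \left(-3934\right) = -43542 - \frac{1967}{1000} = - \frac{43543967}{1000}$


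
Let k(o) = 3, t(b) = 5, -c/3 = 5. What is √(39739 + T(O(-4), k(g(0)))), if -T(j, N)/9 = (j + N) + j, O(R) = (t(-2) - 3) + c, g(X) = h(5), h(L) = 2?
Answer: √39946 ≈ 199.86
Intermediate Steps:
c = -15 (c = -3*5 = -15)
g(X) = 2
O(R) = -13 (O(R) = (5 - 3) - 15 = 2 - 15 = -13)
T(j, N) = -18*j - 9*N (T(j, N) = -9*((j + N) + j) = -9*((N + j) + j) = -9*(N + 2*j) = -18*j - 9*N)
√(39739 + T(O(-4), k(g(0)))) = √(39739 + (-18*(-13) - 9*3)) = √(39739 + (234 - 27)) = √(39739 + 207) = √39946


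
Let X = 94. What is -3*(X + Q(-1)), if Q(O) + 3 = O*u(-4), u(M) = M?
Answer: -285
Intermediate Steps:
Q(O) = -3 - 4*O (Q(O) = -3 + O*(-4) = -3 - 4*O)
-3*(X + Q(-1)) = -3*(94 + (-3 - 4*(-1))) = -3*(94 + (-3 + 4)) = -3*(94 + 1) = -3*95 = -285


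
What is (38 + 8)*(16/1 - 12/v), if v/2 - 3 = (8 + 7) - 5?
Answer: 9292/13 ≈ 714.77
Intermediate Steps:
v = 26 (v = 6 + 2*((8 + 7) - 5) = 6 + 2*(15 - 5) = 6 + 2*10 = 6 + 20 = 26)
(38 + 8)*(16/1 - 12/v) = (38 + 8)*(16/1 - 12/26) = 46*(16*1 - 12*1/26) = 46*(16 - 6/13) = 46*(202/13) = 9292/13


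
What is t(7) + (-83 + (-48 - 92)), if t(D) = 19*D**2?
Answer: 708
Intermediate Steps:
t(7) + (-83 + (-48 - 92)) = 19*7**2 + (-83 + (-48 - 92)) = 19*49 + (-83 - 140) = 931 - 223 = 708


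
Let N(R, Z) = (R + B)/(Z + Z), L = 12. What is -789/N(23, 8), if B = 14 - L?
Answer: -12624/25 ≈ -504.96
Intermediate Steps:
B = 2 (B = 14 - 1*12 = 14 - 12 = 2)
N(R, Z) = (2 + R)/(2*Z) (N(R, Z) = (R + 2)/(Z + Z) = (2 + R)/((2*Z)) = (2 + R)*(1/(2*Z)) = (2 + R)/(2*Z))
-789/N(23, 8) = -789*16/(2 + 23) = -789/((½)*(⅛)*25) = -789/25/16 = -789*16/25 = -12624/25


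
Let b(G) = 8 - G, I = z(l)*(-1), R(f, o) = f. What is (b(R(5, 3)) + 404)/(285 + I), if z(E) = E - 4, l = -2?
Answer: 407/291 ≈ 1.3986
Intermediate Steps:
z(E) = -4 + E
I = 6 (I = (-4 - 2)*(-1) = -6*(-1) = 6)
(b(R(5, 3)) + 404)/(285 + I) = ((8 - 1*5) + 404)/(285 + 6) = ((8 - 5) + 404)/291 = (3 + 404)*(1/291) = 407*(1/291) = 407/291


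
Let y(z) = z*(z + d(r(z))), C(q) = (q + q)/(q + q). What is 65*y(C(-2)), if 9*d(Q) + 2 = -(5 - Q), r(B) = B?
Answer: 65/3 ≈ 21.667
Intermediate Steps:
C(q) = 1 (C(q) = (2*q)/((2*q)) = (2*q)*(1/(2*q)) = 1)
d(Q) = -7/9 + Q/9 (d(Q) = -2/9 + (-(5 - Q))/9 = -2/9 + (-5 + Q)/9 = -2/9 + (-5/9 + Q/9) = -7/9 + Q/9)
y(z) = z*(-7/9 + 10*z/9) (y(z) = z*(z + (-7/9 + z/9)) = z*(-7/9 + 10*z/9))
65*y(C(-2)) = 65*((1/9)*1*(-7 + 10*1)) = 65*((1/9)*1*(-7 + 10)) = 65*((1/9)*1*3) = 65*(1/3) = 65/3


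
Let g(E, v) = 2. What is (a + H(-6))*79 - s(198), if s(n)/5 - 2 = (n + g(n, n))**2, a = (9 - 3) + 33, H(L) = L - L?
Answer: -196929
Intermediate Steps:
H(L) = 0
a = 39 (a = 6 + 33 = 39)
s(n) = 10 + 5*(2 + n)**2 (s(n) = 10 + 5*(n + 2)**2 = 10 + 5*(2 + n)**2)
(a + H(-6))*79 - s(198) = (39 + 0)*79 - (10 + 5*(2 + 198)**2) = 39*79 - (10 + 5*200**2) = 3081 - (10 + 5*40000) = 3081 - (10 + 200000) = 3081 - 1*200010 = 3081 - 200010 = -196929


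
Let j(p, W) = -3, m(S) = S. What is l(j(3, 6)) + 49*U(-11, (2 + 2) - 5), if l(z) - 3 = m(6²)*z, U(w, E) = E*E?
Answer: -56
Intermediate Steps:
U(w, E) = E²
l(z) = 3 + 36*z (l(z) = 3 + 6²*z = 3 + 36*z)
l(j(3, 6)) + 49*U(-11, (2 + 2) - 5) = (3 + 36*(-3)) + 49*((2 + 2) - 5)² = (3 - 108) + 49*(4 - 5)² = -105 + 49*(-1)² = -105 + 49*1 = -105 + 49 = -56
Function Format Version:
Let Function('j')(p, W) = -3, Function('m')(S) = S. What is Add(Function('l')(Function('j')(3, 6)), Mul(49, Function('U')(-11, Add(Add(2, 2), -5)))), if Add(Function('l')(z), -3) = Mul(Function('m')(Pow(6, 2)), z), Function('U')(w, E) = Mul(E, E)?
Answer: -56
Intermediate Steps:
Function('U')(w, E) = Pow(E, 2)
Function('l')(z) = Add(3, Mul(36, z)) (Function('l')(z) = Add(3, Mul(Pow(6, 2), z)) = Add(3, Mul(36, z)))
Add(Function('l')(Function('j')(3, 6)), Mul(49, Function('U')(-11, Add(Add(2, 2), -5)))) = Add(Add(3, Mul(36, -3)), Mul(49, Pow(Add(Add(2, 2), -5), 2))) = Add(Add(3, -108), Mul(49, Pow(Add(4, -5), 2))) = Add(-105, Mul(49, Pow(-1, 2))) = Add(-105, Mul(49, 1)) = Add(-105, 49) = -56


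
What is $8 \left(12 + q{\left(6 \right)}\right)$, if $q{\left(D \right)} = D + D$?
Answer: $192$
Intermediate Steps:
$q{\left(D \right)} = 2 D$
$8 \left(12 + q{\left(6 \right)}\right) = 8 \left(12 + 2 \cdot 6\right) = 8 \left(12 + 12\right) = 8 \cdot 24 = 192$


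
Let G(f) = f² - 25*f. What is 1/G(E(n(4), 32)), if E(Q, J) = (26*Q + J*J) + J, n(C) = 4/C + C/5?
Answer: 25/29714946 ≈ 8.4133e-7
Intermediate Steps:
n(C) = 4/C + C/5 (n(C) = 4/C + C*(⅕) = 4/C + C/5)
E(Q, J) = J + J² + 26*Q (E(Q, J) = (26*Q + J²) + J = (J² + 26*Q) + J = J + J² + 26*Q)
1/G(E(n(4), 32)) = 1/((32 + 32² + 26*(4/4 + (⅕)*4))*(-25 + (32 + 32² + 26*(4/4 + (⅕)*4)))) = 1/((32 + 1024 + 26*(4*(¼) + ⅘))*(-25 + (32 + 1024 + 26*(4*(¼) + ⅘)))) = 1/((32 + 1024 + 26*(1 + ⅘))*(-25 + (32 + 1024 + 26*(1 + ⅘)))) = 1/((32 + 1024 + 26*(9/5))*(-25 + (32 + 1024 + 26*(9/5)))) = 1/((32 + 1024 + 234/5)*(-25 + (32 + 1024 + 234/5))) = 1/(5514*(-25 + 5514/5)/5) = 1/((5514/5)*(5389/5)) = 1/(29714946/25) = 25/29714946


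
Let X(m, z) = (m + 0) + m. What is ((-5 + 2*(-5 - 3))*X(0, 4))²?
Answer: 0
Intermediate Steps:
X(m, z) = 2*m (X(m, z) = m + m = 2*m)
((-5 + 2*(-5 - 3))*X(0, 4))² = ((-5 + 2*(-5 - 3))*(2*0))² = ((-5 + 2*(-8))*0)² = ((-5 - 16)*0)² = (-21*0)² = 0² = 0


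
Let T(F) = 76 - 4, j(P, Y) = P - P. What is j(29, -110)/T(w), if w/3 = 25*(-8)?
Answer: 0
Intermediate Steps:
j(P, Y) = 0
w = -600 (w = 3*(25*(-8)) = 3*(-200) = -600)
T(F) = 72
j(29, -110)/T(w) = 0/72 = 0*(1/72) = 0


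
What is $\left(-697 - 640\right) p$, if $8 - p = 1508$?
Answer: $2005500$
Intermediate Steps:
$p = -1500$ ($p = 8 - 1508 = -1500$)
$\left(-697 - 640\right) p = \left(-697 - 640\right) \left(-1500\right) = \left(-1337\right) \left(-1500\right) = 2005500$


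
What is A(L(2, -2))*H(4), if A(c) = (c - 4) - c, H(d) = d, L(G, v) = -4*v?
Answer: -16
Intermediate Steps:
A(c) = -4 (A(c) = (-4 + c) - c = -4)
A(L(2, -2))*H(4) = -4*4 = -16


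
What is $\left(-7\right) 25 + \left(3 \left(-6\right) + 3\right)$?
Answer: $-190$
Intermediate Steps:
$\left(-7\right) 25 + \left(3 \left(-6\right) + 3\right) = -175 + \left(-18 + 3\right) = -175 - 15 = -190$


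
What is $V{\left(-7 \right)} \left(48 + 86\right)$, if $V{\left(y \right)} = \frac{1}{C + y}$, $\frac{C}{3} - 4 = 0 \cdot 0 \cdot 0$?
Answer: $\frac{134}{5} \approx 26.8$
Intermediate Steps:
$C = 12$ ($C = 12 + 3 \cdot 0 \cdot 0 \cdot 0 = 12 + 3 \cdot 0 \cdot 0 = 12 + 3 \cdot 0 = 12 + 0 = 12$)
$V{\left(y \right)} = \frac{1}{12 + y}$
$V{\left(-7 \right)} \left(48 + 86\right) = \frac{48 + 86}{12 - 7} = \frac{1}{5} \cdot 134 = \frac{134}{5}$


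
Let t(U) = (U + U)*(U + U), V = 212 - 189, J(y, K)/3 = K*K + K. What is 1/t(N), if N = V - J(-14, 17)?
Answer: 1/3204100 ≈ 3.1210e-7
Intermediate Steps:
J(y, K) = 3*K + 3*K² (J(y, K) = 3*(K*K + K) = 3*(K² + K) = 3*(K + K²) = 3*K + 3*K²)
V = 23
N = -895 (N = 23 - 3*17*(1 + 17) = 23 - 3*17*18 = 23 - 1*918 = 23 - 918 = -895)
t(U) = 4*U² (t(U) = (2*U)*(2*U) = 4*U²)
1/t(N) = 1/(4*(-895)²) = 1/(4*801025) = 1/3204100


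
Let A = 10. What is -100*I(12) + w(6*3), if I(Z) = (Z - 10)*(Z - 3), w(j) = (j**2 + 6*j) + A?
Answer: -1358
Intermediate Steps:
w(j) = 10 + j**2 + 6*j (w(j) = (j**2 + 6*j) + 10 = 10 + j**2 + 6*j)
I(Z) = (-10 + Z)*(-3 + Z)
-100*I(12) + w(6*3) = -100*(30 + 12**2 - 13*12) + (10 + (6*3)**2 + 6*(6*3)) = -100*(30 + 144 - 156) + (10 + 18**2 + 6*18) = -100*18 + (10 + 324 + 108) = -1800 + 442 = -1358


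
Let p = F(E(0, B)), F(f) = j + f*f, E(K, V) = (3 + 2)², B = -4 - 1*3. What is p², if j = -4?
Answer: 385641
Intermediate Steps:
B = -7 (B = -4 - 3 = -7)
E(K, V) = 25 (E(K, V) = 5² = 25)
F(f) = -4 + f² (F(f) = -4 + f*f = -4 + f²)
p = 621 (p = -4 + 25² = -4 + 625 = 621)
p² = 621² = 385641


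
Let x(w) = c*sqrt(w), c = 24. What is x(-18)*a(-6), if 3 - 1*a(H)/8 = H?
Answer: 5184*I*sqrt(2) ≈ 7331.3*I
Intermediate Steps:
a(H) = 24 - 8*H
x(w) = 24*sqrt(w)
x(-18)*a(-6) = (24*sqrt(-18))*(24 - 8*(-6)) = (24*(3*I*sqrt(2)))*(24 + 48) = (72*I*sqrt(2))*72 = 5184*I*sqrt(2)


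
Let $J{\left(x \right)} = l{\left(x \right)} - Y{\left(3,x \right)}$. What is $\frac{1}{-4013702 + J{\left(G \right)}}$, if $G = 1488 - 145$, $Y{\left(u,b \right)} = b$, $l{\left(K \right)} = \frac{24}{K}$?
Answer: $- \frac{1343}{5392205411} \approx -2.4906 \cdot 10^{-7}$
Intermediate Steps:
$G = 1343$
$J{\left(x \right)} = - x + \frac{24}{x}$ ($J{\left(x \right)} = \frac{24}{x} - x = - x + \frac{24}{x}$)
$\frac{1}{-4013702 + J{\left(G \right)}} = \frac{1}{-4013702 + \left(\left(-1\right) 1343 + \frac{24}{1343}\right)} = \frac{1}{-4013702 + \left(-1343 + 24 \cdot \frac{1}{1343}\right)} = \frac{1}{-4013702 + \left(-1343 + \frac{24}{1343}\right)} = \frac{1}{-4013702 - \frac{1803625}{1343}} = \frac{1}{- \frac{5392205411}{1343}} = - \frac{1343}{5392205411}$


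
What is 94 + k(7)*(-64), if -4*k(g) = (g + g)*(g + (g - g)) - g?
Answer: 1550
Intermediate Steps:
k(g) = -g²/2 + g/4 (k(g) = -((g + g)*(g + (g - g)) - g)/4 = -((2*g)*(g + 0) - g)/4 = -((2*g)*g - g)/4 = -(2*g² - g)/4 = -(-g + 2*g²)/4 = -g²/2 + g/4)
94 + k(7)*(-64) = 94 + ((¼)*7*(1 - 2*7))*(-64) = 94 + ((¼)*7*(1 - 14))*(-64) = 94 + ((¼)*7*(-13))*(-64) = 94 - 91/4*(-64) = 94 + 1456 = 1550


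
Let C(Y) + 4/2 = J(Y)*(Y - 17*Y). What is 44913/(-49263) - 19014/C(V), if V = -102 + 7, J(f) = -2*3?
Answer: 87831716/74896181 ≈ 1.1727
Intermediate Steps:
J(f) = -6
V = -95
C(Y) = -2 + 96*Y (C(Y) = -2 - 6*(Y - 17*Y) = -2 - (-96)*Y = -2 + 96*Y)
44913/(-49263) - 19014/C(V) = 44913/(-49263) - 19014/(-2 + 96*(-95)) = 44913*(-1/49263) - 19014/(-2 - 9120) = -14971/16421 - 19014/(-9122) = -14971/16421 - 19014*(-1/9122) = -14971/16421 + 9507/4561 = 87831716/74896181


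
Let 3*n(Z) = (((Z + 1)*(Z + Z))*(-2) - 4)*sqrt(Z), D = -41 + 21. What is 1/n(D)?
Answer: I*sqrt(5)/5080 ≈ 0.00044017*I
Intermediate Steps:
D = -20
n(Z) = sqrt(Z)*(-4 - 4*Z*(1 + Z))/3 (n(Z) = ((((Z + 1)*(Z + Z))*(-2) - 4)*sqrt(Z))/3 = ((((1 + Z)*(2*Z))*(-2) - 4)*sqrt(Z))/3 = (((2*Z*(1 + Z))*(-2) - 4)*sqrt(Z))/3 = ((-4*Z*(1 + Z) - 4)*sqrt(Z))/3 = ((-4 - 4*Z*(1 + Z))*sqrt(Z))/3 = (sqrt(Z)*(-4 - 4*Z*(1 + Z)))/3 = sqrt(Z)*(-4 - 4*Z*(1 + Z))/3)
1/n(D) = 1/(4*sqrt(-20)*(-1 - 1*(-20) - 1*(-20)**2)/3) = 1/(4*(2*I*sqrt(5))*(-1 + 20 - 1*400)/3) = 1/(4*(2*I*sqrt(5))*(-1 + 20 - 400)/3) = 1/((4/3)*(2*I*sqrt(5))*(-381)) = 1/(-1016*I*sqrt(5)) = I*sqrt(5)/5080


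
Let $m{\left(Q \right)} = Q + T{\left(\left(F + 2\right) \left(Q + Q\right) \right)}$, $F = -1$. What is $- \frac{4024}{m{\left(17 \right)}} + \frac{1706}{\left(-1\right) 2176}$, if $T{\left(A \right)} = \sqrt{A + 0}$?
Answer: $- \frac{4390907}{16320} + \frac{4024 \sqrt{34}}{255} \approx -177.04$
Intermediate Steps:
$T{\left(A \right)} = \sqrt{A}$
$m{\left(Q \right)} = Q + \sqrt{2} \sqrt{Q}$ ($m{\left(Q \right)} = Q + \sqrt{\left(-1 + 2\right) \left(Q + Q\right)} = Q + \sqrt{1 \cdot 2 Q} = Q + \sqrt{2 Q} = Q + \sqrt{2} \sqrt{Q}$)
$- \frac{4024}{m{\left(17 \right)}} + \frac{1706}{\left(-1\right) 2176} = - \frac{4024}{17 + \sqrt{2} \sqrt{17}} + \frac{1706}{\left(-1\right) 2176} = - \frac{4024}{17 + \sqrt{34}} + \frac{1706}{-2176} = - \frac{4024}{17 + \sqrt{34}} + 1706 \left(- \frac{1}{2176}\right) = - \frac{4024}{17 + \sqrt{34}} - \frac{853}{1088} = - \frac{853}{1088} - \frac{4024}{17 + \sqrt{34}}$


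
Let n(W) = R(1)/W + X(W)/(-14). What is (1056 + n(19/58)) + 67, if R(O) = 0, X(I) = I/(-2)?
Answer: 1823771/1624 ≈ 1123.0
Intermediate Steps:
X(I) = -I/2 (X(I) = I*(-½) = -I/2)
n(W) = W/28 (n(W) = 0/W - W/2/(-14) = 0 - W/2*(-1/14) = 0 + W/28 = W/28)
(1056 + n(19/58)) + 67 = (1056 + (19/58)/28) + 67 = (1056 + (19*(1/58))/28) + 67 = (1056 + (1/28)*(19/58)) + 67 = (1056 + 19/1624) + 67 = 1714963/1624 + 67 = 1823771/1624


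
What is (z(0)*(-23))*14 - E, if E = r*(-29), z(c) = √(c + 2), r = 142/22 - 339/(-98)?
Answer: 309923/1078 - 322*√2 ≈ -167.88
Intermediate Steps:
r = 10687/1078 (r = 142*(1/22) - 339*(-1/98) = 71/11 + 339/98 = 10687/1078 ≈ 9.9137)
z(c) = √(2 + c)
E = -309923/1078 (E = (10687/1078)*(-29) = -309923/1078 ≈ -287.50)
(z(0)*(-23))*14 - E = (√(2 + 0)*(-23))*14 - 1*(-309923/1078) = (√2*(-23))*14 + 309923/1078 = -23*√2*14 + 309923/1078 = -322*√2 + 309923/1078 = 309923/1078 - 322*√2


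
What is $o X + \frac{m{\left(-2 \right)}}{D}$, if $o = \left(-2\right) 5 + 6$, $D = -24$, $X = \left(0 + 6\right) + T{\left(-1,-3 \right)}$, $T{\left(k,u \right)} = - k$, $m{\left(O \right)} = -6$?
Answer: $- \frac{111}{4} \approx -27.75$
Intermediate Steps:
$X = 7$ ($X = \left(0 + 6\right) - -1 = 6 + 1 = 7$)
$o = -4$ ($o = -10 + 6 = -4$)
$o X + \frac{m{\left(-2 \right)}}{D} = \left(-4\right) 7 - \frac{6}{-24} = -28 - - \frac{1}{4} = -28 + \frac{1}{4} = - \frac{111}{4}$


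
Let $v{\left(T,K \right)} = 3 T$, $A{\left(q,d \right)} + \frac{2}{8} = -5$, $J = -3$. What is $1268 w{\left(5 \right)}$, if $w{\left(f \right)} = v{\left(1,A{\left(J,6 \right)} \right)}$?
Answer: $3804$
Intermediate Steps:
$A{\left(q,d \right)} = - \frac{21}{4}$ ($A{\left(q,d \right)} = - \frac{1}{4} - 5 = - \frac{21}{4}$)
$w{\left(f \right)} = 3$ ($w{\left(f \right)} = 3 \cdot 1 = 3$)
$1268 w{\left(5 \right)} = 1268 \cdot 3 = 3804$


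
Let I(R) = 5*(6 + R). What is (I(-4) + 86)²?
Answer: 9216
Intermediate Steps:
I(R) = 30 + 5*R
(I(-4) + 86)² = ((30 + 5*(-4)) + 86)² = ((30 - 20) + 86)² = (10 + 86)² = 96² = 9216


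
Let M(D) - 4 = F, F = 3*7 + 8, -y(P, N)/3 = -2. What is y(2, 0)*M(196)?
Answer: 198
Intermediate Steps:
y(P, N) = 6 (y(P, N) = -3*(-2) = 6)
F = 29 (F = 21 + 8 = 29)
M(D) = 33 (M(D) = 4 + 29 = 33)
y(2, 0)*M(196) = 6*33 = 198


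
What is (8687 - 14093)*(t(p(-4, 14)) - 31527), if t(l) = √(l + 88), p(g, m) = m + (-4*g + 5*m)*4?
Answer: 170434962 - 5406*√446 ≈ 1.7032e+8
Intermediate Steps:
p(g, m) = -16*g + 21*m (p(g, m) = m + (-16*g + 20*m) = -16*g + 21*m)
t(l) = √(88 + l)
(8687 - 14093)*(t(p(-4, 14)) - 31527) = (8687 - 14093)*(√(88 + (-16*(-4) + 21*14)) - 31527) = -5406*(√(88 + (64 + 294)) - 31527) = -5406*(√(88 + 358) - 31527) = -5406*(√446 - 31527) = -5406*(-31527 + √446) = 170434962 - 5406*√446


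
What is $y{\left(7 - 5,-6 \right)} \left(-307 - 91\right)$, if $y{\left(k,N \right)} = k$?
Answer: $-796$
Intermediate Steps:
$y{\left(7 - 5,-6 \right)} \left(-307 - 91\right) = \left(7 - 5\right) \left(-307 - 91\right) = \left(7 - 5\right) \left(-398\right) = 2 \left(-398\right) = -796$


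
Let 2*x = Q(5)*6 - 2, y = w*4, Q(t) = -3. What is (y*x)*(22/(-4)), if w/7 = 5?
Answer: 7700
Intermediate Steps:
w = 35 (w = 7*5 = 35)
y = 140 (y = 35*4 = 140)
x = -10 (x = (-3*6 - 2)/2 = (-18 - 2)/2 = (½)*(-20) = -10)
(y*x)*(22/(-4)) = (140*(-10))*(22/(-4)) = -30800*(-1)/4 = -1400*(-11/2) = 7700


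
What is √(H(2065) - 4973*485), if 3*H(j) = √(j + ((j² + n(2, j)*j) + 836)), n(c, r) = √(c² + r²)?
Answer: √(-21707145 + 3*√(4267126 + 2065*√4264229))/3 ≈ 1552.7*I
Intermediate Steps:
H(j) = √(836 + j + j² + j*√(4 + j²))/3 (H(j) = √(j + ((j² + √(2² + j²)*j) + 836))/3 = √(j + ((j² + √(4 + j²)*j) + 836))/3 = √(j + ((j² + j*√(4 + j²)) + 836))/3 = √(j + (836 + j² + j*√(4 + j²)))/3 = √(836 + j + j² + j*√(4 + j²))/3)
√(H(2065) - 4973*485) = √(√(836 + 2065 + 2065² + 2065*√(4 + 2065²))/3 - 4973*485) = √(√(836 + 2065 + 4264225 + 2065*√(4 + 4264225))/3 - 2411905) = √(√(836 + 2065 + 4264225 + 2065*√4264229)/3 - 2411905) = √(√(4267126 + 2065*√4264229)/3 - 2411905) = √(-2411905 + √(4267126 + 2065*√4264229)/3)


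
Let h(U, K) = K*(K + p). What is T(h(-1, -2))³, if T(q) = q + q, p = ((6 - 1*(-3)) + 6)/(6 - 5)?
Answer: -140608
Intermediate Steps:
p = 15 (p = ((6 + 3) + 6)/1 = (9 + 6)*1 = 15*1 = 15)
h(U, K) = K*(15 + K) (h(U, K) = K*(K + 15) = K*(15 + K))
T(q) = 2*q
T(h(-1, -2))³ = (2*(-2*(15 - 2)))³ = (2*(-2*13))³ = (2*(-26))³ = (-52)³ = -140608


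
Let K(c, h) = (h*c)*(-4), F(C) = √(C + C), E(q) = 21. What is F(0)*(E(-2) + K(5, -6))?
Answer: 0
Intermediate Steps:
F(C) = √2*√C (F(C) = √(2*C) = √2*√C)
K(c, h) = -4*c*h (K(c, h) = (c*h)*(-4) = -4*c*h)
F(0)*(E(-2) + K(5, -6)) = (√2*√0)*(21 - 4*5*(-6)) = (√2*0)*(21 + 120) = 0*141 = 0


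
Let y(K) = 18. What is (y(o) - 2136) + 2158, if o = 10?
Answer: 40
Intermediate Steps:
(y(o) - 2136) + 2158 = (18 - 2136) + 2158 = -2118 + 2158 = 40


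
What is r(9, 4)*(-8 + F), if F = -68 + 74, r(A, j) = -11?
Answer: 22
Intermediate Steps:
F = 6
r(9, 4)*(-8 + F) = -11*(-8 + 6) = -11*(-2) = 22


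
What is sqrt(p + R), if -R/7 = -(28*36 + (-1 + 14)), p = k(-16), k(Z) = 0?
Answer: sqrt(7147) ≈ 84.540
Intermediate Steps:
p = 0
R = 7147 (R = -(-7)*(28*36 + (-1 + 14)) = -(-7)*(1008 + 13) = -(-7)*1021 = -7*(-1021) = 7147)
sqrt(p + R) = sqrt(0 + 7147) = sqrt(7147)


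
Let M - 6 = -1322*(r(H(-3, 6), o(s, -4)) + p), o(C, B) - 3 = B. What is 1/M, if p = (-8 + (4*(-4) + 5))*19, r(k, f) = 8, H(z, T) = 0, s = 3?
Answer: 1/466672 ≈ 2.1428e-6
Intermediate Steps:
o(C, B) = 3 + B
p = -361 (p = (-8 + (-16 + 5))*19 = (-8 - 11)*19 = -19*19 = -361)
M = 466672 (M = 6 - 1322*(8 - 361) = 6 - 1322*(-353) = 6 + 466666 = 466672)
1/M = 1/466672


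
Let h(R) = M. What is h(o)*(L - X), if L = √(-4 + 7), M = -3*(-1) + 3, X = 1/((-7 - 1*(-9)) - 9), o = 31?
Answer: 6/7 + 6*√3 ≈ 11.249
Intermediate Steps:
X = -⅐ (X = 1/((-7 + 9) - 9) = 1/(2 - 9) = 1/(-7) = -⅐ ≈ -0.14286)
M = 6 (M = 3 + 3 = 6)
L = √3 ≈ 1.7320
h(R) = 6
h(o)*(L - X) = 6*(√3 - 1*(-⅐)) = 6*(√3 + ⅐) = 6*(⅐ + √3) = 6/7 + 6*√3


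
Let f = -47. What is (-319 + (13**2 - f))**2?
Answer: 10609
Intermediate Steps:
(-319 + (13**2 - f))**2 = (-319 + (13**2 - 1*(-47)))**2 = (-319 + (169 + 47))**2 = (-319 + 216)**2 = (-103)**2 = 10609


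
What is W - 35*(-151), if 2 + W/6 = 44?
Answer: 5537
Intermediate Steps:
W = 252 (W = -12 + 6*44 = -12 + 264 = 252)
W - 35*(-151) = 252 - 35*(-151) = 252 + 5285 = 5537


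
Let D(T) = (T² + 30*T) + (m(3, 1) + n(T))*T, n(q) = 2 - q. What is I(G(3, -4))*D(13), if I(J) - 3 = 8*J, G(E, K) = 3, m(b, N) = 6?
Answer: 13338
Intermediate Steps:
I(J) = 3 + 8*J
D(T) = T² + 30*T + T*(8 - T) (D(T) = (T² + 30*T) + (6 + (2 - T))*T = (T² + 30*T) + (8 - T)*T = (T² + 30*T) + T*(8 - T) = T² + 30*T + T*(8 - T))
I(G(3, -4))*D(13) = (3 + 8*3)*(38*13) = (3 + 24)*494 = 27*494 = 13338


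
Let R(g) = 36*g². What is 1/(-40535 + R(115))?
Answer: 1/435565 ≈ 2.2959e-6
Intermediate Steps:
1/(-40535 + R(115)) = 1/(-40535 + 36*115²) = 1/(-40535 + 36*13225) = 1/(-40535 + 476100) = 1/435565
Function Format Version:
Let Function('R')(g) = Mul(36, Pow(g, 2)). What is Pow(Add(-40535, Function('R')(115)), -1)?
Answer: Rational(1, 435565) ≈ 2.2959e-6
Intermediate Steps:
Pow(Add(-40535, Function('R')(115)), -1) = Pow(Add(-40535, Mul(36, Pow(115, 2))), -1) = Pow(Add(-40535, Mul(36, 13225)), -1) = Pow(Add(-40535, 476100), -1) = Pow(435565, -1) = Rational(1, 435565)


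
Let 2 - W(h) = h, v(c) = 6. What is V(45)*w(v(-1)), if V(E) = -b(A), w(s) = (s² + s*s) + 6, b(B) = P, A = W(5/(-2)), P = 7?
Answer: -546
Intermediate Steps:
W(h) = 2 - h
A = 9/2 (A = 2 - 5/(-2) = 2 - 5*(-1)/2 = 2 - 1*(-5/2) = 2 + 5/2 = 9/2 ≈ 4.5000)
b(B) = 7
w(s) = 6 + 2*s² (w(s) = (s² + s²) + 6 = 2*s² + 6 = 6 + 2*s²)
V(E) = -7 (V(E) = -1*7 = -7)
V(45)*w(v(-1)) = -7*(6 + 2*6²) = -7*(6 + 2*36) = -7*(6 + 72) = -7*78 = -546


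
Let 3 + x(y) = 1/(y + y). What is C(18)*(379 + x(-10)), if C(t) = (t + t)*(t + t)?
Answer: 2436156/5 ≈ 4.8723e+5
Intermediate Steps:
x(y) = -3 + 1/(2*y) (x(y) = -3 + 1/(y + y) = -3 + 1/(2*y))
C(t) = 4*t² (C(t) = (2*t)*(2*t) = 4*t²)
C(18)*(379 + x(-10)) = (4*18²)*(379 + (-3 + (½)/(-10))) = (4*324)*(379 + (-3 + (½)*(-⅒))) = 1296*(379 + (-3 - 1/20)) = 1296*(379 - 61/20) = 1296*(7519/20) = 2436156/5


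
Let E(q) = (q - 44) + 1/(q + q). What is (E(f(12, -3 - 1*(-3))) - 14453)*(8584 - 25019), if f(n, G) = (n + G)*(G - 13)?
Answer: 75136497595/312 ≈ 2.4082e+8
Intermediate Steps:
f(n, G) = (-13 + G)*(G + n) (f(n, G) = (G + n)*(-13 + G) = (-13 + G)*(G + n))
E(q) = -44 + q + 1/(2*q) (E(q) = (-44 + q) + 1/(2*q) = -44 + q + 1/(2*q))
(E(f(12, -3 - 1*(-3))) - 14453)*(8584 - 25019) = ((-44 + ((-3 - 1*(-3))**2 - 13*(-3 - 1*(-3)) - 13*12 + (-3 - 1*(-3))*12) + 1/(2*((-3 - 1*(-3))**2 - 13*(-3 - 1*(-3)) - 13*12 + (-3 - 1*(-3))*12))) - 14453)*(8584 - 25019) = ((-44 + ((-3 + 3)**2 - 13*(-3 + 3) - 156 + (-3 + 3)*12) + 1/(2*((-3 + 3)**2 - 13*(-3 + 3) - 156 + (-3 + 3)*12))) - 14453)*(-16435) = ((-44 + (0**2 - 13*0 - 156 + 0*12) + 1/(2*(0**2 - 13*0 - 156 + 0*12))) - 14453)*(-16435) = ((-44 + (0 + 0 - 156 + 0) + 1/(2*(0 + 0 - 156 + 0))) - 14453)*(-16435) = ((-44 - 156 + (1/2)/(-156)) - 14453)*(-16435) = ((-44 - 156 + (1/2)*(-1/156)) - 14453)*(-16435) = ((-44 - 156 - 1/312) - 14453)*(-16435) = (-62401/312 - 14453)*(-16435) = -4571737/312*(-16435) = 75136497595/312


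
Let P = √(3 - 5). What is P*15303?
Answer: 15303*I*√2 ≈ 21642.0*I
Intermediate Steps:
P = I*√2 (P = √(-2) = I*√2 ≈ 1.4142*I)
P*15303 = (I*√2)*15303 = 15303*I*√2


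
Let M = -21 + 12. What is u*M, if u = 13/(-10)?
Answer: 117/10 ≈ 11.700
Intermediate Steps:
u = -13/10 (u = 13*(-1/10) = -13/10 ≈ -1.3000)
M = -9
u*M = -13/10*(-9) = 117/10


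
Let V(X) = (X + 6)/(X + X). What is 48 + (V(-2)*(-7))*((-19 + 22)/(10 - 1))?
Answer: 151/3 ≈ 50.333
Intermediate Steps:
V(X) = (6 + X)/(2*X) (V(X) = (6 + X)/((2*X)) = (6 + X)*(1/(2*X)) = (6 + X)/(2*X))
48 + (V(-2)*(-7))*((-19 + 22)/(10 - 1)) = 48 + (((½)*(6 - 2)/(-2))*(-7))*((-19 + 22)/(10 - 1)) = 48 + (((½)*(-½)*4)*(-7))*(3/9) = 48 + (-1*(-7))*(3*(⅑)) = 48 + 7*(⅓) = 48 + 7/3 = 151/3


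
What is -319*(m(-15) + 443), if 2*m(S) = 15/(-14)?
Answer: -3952091/28 ≈ -1.4115e+5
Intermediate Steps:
m(S) = -15/28 (m(S) = (15/(-14))/2 = (15*(-1/14))/2 = (½)*(-15/14) = -15/28)
-319*(m(-15) + 443) = -319*(-15/28 + 443) = -319*12389/28 = -3952091/28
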